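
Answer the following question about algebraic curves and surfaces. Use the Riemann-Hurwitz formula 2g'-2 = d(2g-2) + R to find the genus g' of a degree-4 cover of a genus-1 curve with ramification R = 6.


Riemann-Hurwitz formula: 2g' - 2 = d(2g - 2) + R
Given: d = 4, g = 1, R = 6
2g' - 2 = 4*(2*1 - 2) + 6
2g' - 2 = 4*0 + 6
2g' - 2 = 0 + 6 = 6
2g' = 8
g' = 4

4


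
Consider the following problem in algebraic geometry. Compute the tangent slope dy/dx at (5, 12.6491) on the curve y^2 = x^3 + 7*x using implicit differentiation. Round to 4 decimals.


Using implicit differentiation of y^2 = x^3 + 7*x:
2y * dy/dx = 3x^2 + 7
dy/dx = (3x^2 + 7)/(2y)
Numerator: 3*5^2 + 7 = 82
Denominator: 2*12.6491 = 25.2982
dy/dx = 82/25.2982 = 3.2413

3.2413


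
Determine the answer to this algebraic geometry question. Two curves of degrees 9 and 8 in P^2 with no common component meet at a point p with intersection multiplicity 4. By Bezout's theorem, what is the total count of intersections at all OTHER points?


By Bezout's theorem, the total intersection number is d1 * d2.
Total = 9 * 8 = 72
Intersection multiplicity at p = 4
Remaining intersections = 72 - 4 = 68

68


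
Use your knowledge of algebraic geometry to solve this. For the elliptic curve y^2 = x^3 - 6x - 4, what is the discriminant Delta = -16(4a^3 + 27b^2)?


Compute each component:
4a^3 = 4*(-6)^3 = 4*(-216) = -864
27b^2 = 27*(-4)^2 = 27*16 = 432
4a^3 + 27b^2 = -864 + 432 = -432
Delta = -16*(-432) = 6912

6912


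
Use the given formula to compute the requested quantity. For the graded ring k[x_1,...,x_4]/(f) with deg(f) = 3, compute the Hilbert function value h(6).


For R = k[x_1,...,x_n]/(f) with f homogeneous of degree e:
The Hilbert series is (1 - t^e)/(1 - t)^n.
So h(d) = C(d+n-1, n-1) - C(d-e+n-1, n-1) for d >= e.
With n=4, e=3, d=6:
C(6+4-1, 4-1) = C(9, 3) = 84
C(6-3+4-1, 4-1) = C(6, 3) = 20
h(6) = 84 - 20 = 64

64


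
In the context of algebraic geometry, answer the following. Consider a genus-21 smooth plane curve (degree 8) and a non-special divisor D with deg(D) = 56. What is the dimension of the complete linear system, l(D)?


First, compute the genus of a smooth plane curve of degree 8:
g = (d-1)(d-2)/2 = (8-1)(8-2)/2 = 21
For a non-special divisor D (i.e., h^1(D) = 0), Riemann-Roch gives:
l(D) = deg(D) - g + 1
Since deg(D) = 56 >= 2g - 1 = 41, D is non-special.
l(D) = 56 - 21 + 1 = 36

36


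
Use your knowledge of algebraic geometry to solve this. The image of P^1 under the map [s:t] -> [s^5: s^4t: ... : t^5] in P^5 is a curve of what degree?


The rational normal curve in P^5 is the image of P^1 under the 5-uple Veronese.
A general hyperplane in P^5 pulls back to a degree-5 form on P^1, which has 5 zeros,
so the curve meets a general hyperplane in 5 points. Degree = 5.

5


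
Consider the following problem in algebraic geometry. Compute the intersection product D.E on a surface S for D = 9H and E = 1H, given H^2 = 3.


Using bilinearity of the intersection pairing on a surface S:
(aH).(bH) = ab * (H.H)
We have H^2 = 3.
D.E = (9H).(1H) = 9*1*3
= 9*3
= 27

27


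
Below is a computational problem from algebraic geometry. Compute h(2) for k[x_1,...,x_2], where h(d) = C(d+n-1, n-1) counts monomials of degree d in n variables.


The Hilbert function for the polynomial ring in 2 variables is:
h(d) = C(d+n-1, n-1)
h(2) = C(2+2-1, 2-1) = C(3, 1)
= 3! / (1! * 2!)
= 3

3


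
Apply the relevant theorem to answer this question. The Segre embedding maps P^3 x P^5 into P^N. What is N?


The Segre embedding maps P^m x P^n into P^N via
all products of coordinates from each factor.
N = (m+1)(n+1) - 1
N = (3+1)(5+1) - 1
N = 4*6 - 1
N = 24 - 1 = 23

23


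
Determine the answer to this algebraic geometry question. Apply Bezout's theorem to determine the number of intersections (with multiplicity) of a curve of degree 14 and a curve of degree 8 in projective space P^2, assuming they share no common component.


Bezout's theorem states the intersection count equals the product of degrees.
Intersection count = 14 * 8 = 112

112


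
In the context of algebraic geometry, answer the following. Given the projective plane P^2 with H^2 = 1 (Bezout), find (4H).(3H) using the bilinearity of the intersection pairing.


Using bilinearity of the intersection pairing on the projective plane P^2:
(aH).(bH) = ab * (H.H)
We have H^2 = 1 (Bezout).
D.E = (4H).(3H) = 4*3*1
= 12*1
= 12

12


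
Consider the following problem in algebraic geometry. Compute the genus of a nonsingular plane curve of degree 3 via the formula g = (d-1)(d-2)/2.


Using the genus formula for smooth plane curves:
g = (d-1)(d-2)/2
g = (3-1)(3-2)/2
g = 2*1/2
g = 2/2 = 1

1


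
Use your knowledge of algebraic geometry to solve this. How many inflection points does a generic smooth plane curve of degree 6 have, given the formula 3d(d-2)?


For a general smooth plane curve C of degree d, the inflection points are
the intersection of C with its Hessian curve, which has degree 3(d-2).
By Bezout, the total intersection number is d * 3(d-2) = 6 * 12 = 72.
For a general curve every flex is ordinary, so each contributes
multiplicity 1 to C·Hess(C), and the number of distinct inflection
points is 3d(d-2).
Inflection points = 3*6*(6-2) = 3*6*4 = 72

72


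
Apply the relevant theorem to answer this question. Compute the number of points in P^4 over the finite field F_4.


P^4(F_4) has (q^(n+1) - 1)/(q - 1) points.
= 4^4 + 4^3 + 4^2 + 4^1 + 4^0
= 256 + 64 + 16 + 4 + 1
= 341

341


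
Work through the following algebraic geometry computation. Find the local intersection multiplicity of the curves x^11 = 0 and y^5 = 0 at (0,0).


The intersection multiplicity of V(x^a) and V(y^b) at the origin is:
I(O; V(x^11), V(y^5)) = dim_k(k[x,y]/(x^11, y^5))
A basis for k[x,y]/(x^11, y^5) is the set of monomials x^i * y^j
where 0 <= i < 11 and 0 <= j < 5.
The number of such monomials is 11 * 5 = 55

55


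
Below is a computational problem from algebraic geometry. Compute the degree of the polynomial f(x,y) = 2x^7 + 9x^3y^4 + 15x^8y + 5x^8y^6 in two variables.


Examine each term for its total degree (sum of exponents).
  Term '2x^7' has total degree 7+0 = 7.
  Term '9x^3y^4' has total degree 3+4 = 7.
  Term '15x^8y' has total degree 8+1 = 9.
  Term '5x^8y^6' has total degree 8+6 = 14.
The maximum total degree among all terms is 14.

14


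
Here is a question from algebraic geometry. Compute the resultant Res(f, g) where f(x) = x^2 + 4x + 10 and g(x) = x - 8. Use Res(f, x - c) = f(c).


For Res(f, x - c), we evaluate f at x = c.
f(8) = 8^2 + 4*8 + 10
= 64 + 32 + 10
= 96 + 10 = 106
Res(f, g) = 106

106


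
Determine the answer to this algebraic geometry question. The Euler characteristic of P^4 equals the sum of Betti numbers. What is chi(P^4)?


The complex projective space P^4 has one cell in each even real dimension 0, 2, ..., 8.
The cohomology groups are H^{2k}(P^4) = Z for k = 0,...,4, and 0 otherwise.
Euler characteristic = sum of Betti numbers = 1 per even-dimensional cohomology group.
chi(P^4) = 4 + 1 = 5

5


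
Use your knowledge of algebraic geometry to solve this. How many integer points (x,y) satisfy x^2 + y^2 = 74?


Systematically check integer values of x where x^2 <= 74.
For each valid x, check if 74 - x^2 is a perfect square.
x=5: 74 - 25 = 49, sqrt = 7 (valid)
x=7: 74 - 49 = 25, sqrt = 5 (valid)
Total integer solutions found: 8

8


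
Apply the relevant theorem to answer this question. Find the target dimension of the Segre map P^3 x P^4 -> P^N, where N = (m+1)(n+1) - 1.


The Segre embedding maps P^m x P^n into P^N via
all products of coordinates from each factor.
N = (m+1)(n+1) - 1
N = (3+1)(4+1) - 1
N = 4*5 - 1
N = 20 - 1 = 19

19


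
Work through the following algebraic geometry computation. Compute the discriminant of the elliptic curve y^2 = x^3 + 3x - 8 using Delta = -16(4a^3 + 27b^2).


Compute each component:
4a^3 = 4*3^3 = 4*27 = 108
27b^2 = 27*(-8)^2 = 27*64 = 1728
4a^3 + 27b^2 = 108 + 1728 = 1836
Delta = -16*1836 = -29376

-29376


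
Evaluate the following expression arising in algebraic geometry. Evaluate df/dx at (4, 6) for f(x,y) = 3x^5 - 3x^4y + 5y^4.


df/dx = 5*3*x^4 + 4*(-3)*x^3*y
At (4,6): 5*3*4^4 + 4*(-3)*4^3*6
= 3840 - 4608
= -768

-768


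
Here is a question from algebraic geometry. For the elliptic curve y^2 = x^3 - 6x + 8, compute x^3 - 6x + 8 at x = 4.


Compute x^3 - 6x + 8 at x = 4:
x^3 = 4^3 = 64
(-6)*x = (-6)*4 = -24
Sum: 64 - 24 + 8 = 48

48


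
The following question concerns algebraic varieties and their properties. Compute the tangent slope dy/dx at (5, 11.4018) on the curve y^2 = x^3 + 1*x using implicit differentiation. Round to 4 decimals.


Using implicit differentiation of y^2 = x^3 + 1*x:
2y * dy/dx = 3x^2 + 1
dy/dx = (3x^2 + 1)/(2y)
Numerator: 3*5^2 + 1 = 76
Denominator: 2*11.4018 = 22.8036
dy/dx = 76/22.8036 = 3.3328

3.3328


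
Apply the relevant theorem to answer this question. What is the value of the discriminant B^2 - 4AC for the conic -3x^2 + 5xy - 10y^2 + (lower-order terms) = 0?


The discriminant of a conic Ax^2 + Bxy + Cy^2 + ... = 0 is B^2 - 4AC.
B^2 = 5^2 = 25
4AC = 4*(-3)*(-10) = 120
Discriminant = 25 - 120 = -95

-95


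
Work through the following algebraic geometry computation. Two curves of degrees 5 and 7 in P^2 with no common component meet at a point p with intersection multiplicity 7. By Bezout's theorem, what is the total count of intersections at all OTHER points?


By Bezout's theorem, the total intersection number is d1 * d2.
Total = 5 * 7 = 35
Intersection multiplicity at p = 7
Remaining intersections = 35 - 7 = 28

28


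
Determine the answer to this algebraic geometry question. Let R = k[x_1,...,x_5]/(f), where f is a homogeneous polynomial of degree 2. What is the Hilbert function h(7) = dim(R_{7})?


For R = k[x_1,...,x_n]/(f) with f homogeneous of degree e:
The Hilbert series is (1 - t^e)/(1 - t)^n.
So h(d) = C(d+n-1, n-1) - C(d-e+n-1, n-1) for d >= e.
With n=5, e=2, d=7:
C(7+5-1, 5-1) = C(11, 4) = 330
C(7-2+5-1, 5-1) = C(9, 4) = 126
h(7) = 330 - 126 = 204

204


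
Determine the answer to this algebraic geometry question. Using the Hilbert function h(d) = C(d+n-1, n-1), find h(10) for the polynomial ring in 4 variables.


The Hilbert function for the polynomial ring in 4 variables is:
h(d) = C(d+n-1, n-1)
h(10) = C(10+4-1, 4-1) = C(13, 3)
= 13! / (3! * 10!)
= 286

286


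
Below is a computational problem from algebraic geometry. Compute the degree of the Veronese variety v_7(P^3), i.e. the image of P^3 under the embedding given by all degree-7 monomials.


The Veronese variety v_7(P^3) has degree d^r.
d^r = 7^3 = 343

343


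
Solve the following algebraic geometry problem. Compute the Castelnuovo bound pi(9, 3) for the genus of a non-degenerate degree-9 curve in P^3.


Castelnuovo's bound: write d - 1 = m(r-1) + epsilon with 0 <= epsilon < r-1.
d - 1 = 9 - 1 = 8
r - 1 = 3 - 1 = 2
8 = 4*2 + 0, so m = 4, epsilon = 0
pi(d, r) = m(m-1)(r-1)/2 + m*epsilon
= 4*3*2/2 + 4*0
= 24/2 + 0
= 12 + 0 = 12

12


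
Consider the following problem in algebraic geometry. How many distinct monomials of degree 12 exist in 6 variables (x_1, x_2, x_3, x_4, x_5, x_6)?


The number of degree-12 monomials in 6 variables is C(d+n-1, n-1).
= C(12+6-1, 6-1) = C(17, 5)
= 6188

6188


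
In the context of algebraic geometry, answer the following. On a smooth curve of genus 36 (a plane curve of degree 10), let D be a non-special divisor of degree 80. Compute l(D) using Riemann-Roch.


First, compute the genus of a smooth plane curve of degree 10:
g = (d-1)(d-2)/2 = (10-1)(10-2)/2 = 36
For a non-special divisor D (i.e., h^1(D) = 0), Riemann-Roch gives:
l(D) = deg(D) - g + 1
Since deg(D) = 80 >= 2g - 1 = 71, D is non-special.
l(D) = 80 - 36 + 1 = 45

45


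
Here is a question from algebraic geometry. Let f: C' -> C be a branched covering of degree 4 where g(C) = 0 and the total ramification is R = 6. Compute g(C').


Riemann-Hurwitz formula: 2g' - 2 = d(2g - 2) + R
Given: d = 4, g = 0, R = 6
2g' - 2 = 4*(2*0 - 2) + 6
2g' - 2 = 4*(-2) + 6
2g' - 2 = -8 + 6 = -2
2g' = 0
g' = 0

0


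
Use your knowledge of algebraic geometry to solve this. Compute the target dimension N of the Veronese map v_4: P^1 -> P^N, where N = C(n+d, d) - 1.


The Veronese embedding v_d: P^n -> P^N maps each point to all
degree-d monomials in n+1 homogeneous coordinates.
N = C(n+d, d) - 1
N = C(1+4, 4) - 1
N = C(5, 4) - 1
C(5, 4) = 5
N = 5 - 1 = 4

4


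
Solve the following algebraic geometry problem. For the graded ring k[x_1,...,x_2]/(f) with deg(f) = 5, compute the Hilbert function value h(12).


For R = k[x_1,...,x_n]/(f) with f homogeneous of degree e:
The Hilbert series is (1 - t^e)/(1 - t)^n.
So h(d) = C(d+n-1, n-1) - C(d-e+n-1, n-1) for d >= e.
With n=2, e=5, d=12:
C(12+2-1, 2-1) = C(13, 1) = 13
C(12-5+2-1, 2-1) = C(8, 1) = 8
h(12) = 13 - 8 = 5

5


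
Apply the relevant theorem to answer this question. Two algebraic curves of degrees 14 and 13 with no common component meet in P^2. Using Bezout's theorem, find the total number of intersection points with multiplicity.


Bezout's theorem states the intersection count equals the product of degrees.
Intersection count = 14 * 13 = 182

182


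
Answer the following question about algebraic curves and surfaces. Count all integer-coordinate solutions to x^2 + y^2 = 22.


Systematically check integer values of x where x^2 <= 22.
For each valid x, check if 22 - x^2 is a perfect square.
Total integer solutions found: 0

0


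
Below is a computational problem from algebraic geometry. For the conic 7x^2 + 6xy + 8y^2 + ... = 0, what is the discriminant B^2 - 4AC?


The discriminant of a conic Ax^2 + Bxy + Cy^2 + ... = 0 is B^2 - 4AC.
B^2 = 6^2 = 36
4AC = 4*7*8 = 224
Discriminant = 36 - 224 = -188

-188


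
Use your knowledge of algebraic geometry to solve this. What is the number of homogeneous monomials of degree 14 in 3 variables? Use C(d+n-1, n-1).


The number of degree-14 monomials in 3 variables is C(d+n-1, n-1).
= C(14+3-1, 3-1) = C(16, 2)
= 120

120


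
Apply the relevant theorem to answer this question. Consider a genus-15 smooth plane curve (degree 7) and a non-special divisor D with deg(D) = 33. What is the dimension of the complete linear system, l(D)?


First, compute the genus of a smooth plane curve of degree 7:
g = (d-1)(d-2)/2 = (7-1)(7-2)/2 = 15
For a non-special divisor D (i.e., h^1(D) = 0), Riemann-Roch gives:
l(D) = deg(D) - g + 1
Since deg(D) = 33 >= 2g - 1 = 29, D is non-special.
l(D) = 33 - 15 + 1 = 19

19


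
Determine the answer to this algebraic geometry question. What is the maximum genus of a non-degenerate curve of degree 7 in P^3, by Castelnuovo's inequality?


Castelnuovo's bound: write d - 1 = m(r-1) + epsilon with 0 <= epsilon < r-1.
d - 1 = 7 - 1 = 6
r - 1 = 3 - 1 = 2
6 = 3*2 + 0, so m = 3, epsilon = 0
pi(d, r) = m(m-1)(r-1)/2 + m*epsilon
= 3*2*2/2 + 3*0
= 12/2 + 0
= 6 + 0 = 6

6


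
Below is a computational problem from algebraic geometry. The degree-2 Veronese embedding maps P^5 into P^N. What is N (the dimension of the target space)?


The Veronese embedding v_d: P^n -> P^N maps each point to all
degree-d monomials in n+1 homogeneous coordinates.
N = C(n+d, d) - 1
N = C(5+2, 2) - 1
N = C(7, 2) - 1
C(7, 2) = 21
N = 21 - 1 = 20

20


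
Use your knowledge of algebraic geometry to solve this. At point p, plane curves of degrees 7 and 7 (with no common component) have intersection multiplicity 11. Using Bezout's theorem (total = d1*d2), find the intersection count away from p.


By Bezout's theorem, the total intersection number is d1 * d2.
Total = 7 * 7 = 49
Intersection multiplicity at p = 11
Remaining intersections = 49 - 11 = 38

38


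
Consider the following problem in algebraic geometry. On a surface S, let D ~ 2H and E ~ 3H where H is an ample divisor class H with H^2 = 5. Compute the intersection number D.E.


Using bilinearity of the intersection pairing on a surface S:
(aH).(bH) = ab * (H.H)
We have H^2 = 5.
D.E = (2H).(3H) = 2*3*5
= 6*5
= 30

30


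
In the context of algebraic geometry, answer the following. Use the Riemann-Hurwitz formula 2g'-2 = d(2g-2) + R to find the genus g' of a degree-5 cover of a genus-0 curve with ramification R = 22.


Riemann-Hurwitz formula: 2g' - 2 = d(2g - 2) + R
Given: d = 5, g = 0, R = 22
2g' - 2 = 5*(2*0 - 2) + 22
2g' - 2 = 5*(-2) + 22
2g' - 2 = -10 + 22 = 12
2g' = 14
g' = 7

7


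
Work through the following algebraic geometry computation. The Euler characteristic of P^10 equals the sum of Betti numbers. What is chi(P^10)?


The complex projective space P^10 has one cell in each even real dimension 0, 2, ..., 20.
The cohomology groups are H^{2k}(P^10) = Z for k = 0,...,10, and 0 otherwise.
Euler characteristic = sum of Betti numbers = 1 per even-dimensional cohomology group.
chi(P^10) = 10 + 1 = 11

11


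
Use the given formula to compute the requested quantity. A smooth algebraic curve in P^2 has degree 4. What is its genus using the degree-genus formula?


Using the genus formula for smooth plane curves:
g = (d-1)(d-2)/2
g = (4-1)(4-2)/2
g = 3*2/2
g = 6/2 = 3

3


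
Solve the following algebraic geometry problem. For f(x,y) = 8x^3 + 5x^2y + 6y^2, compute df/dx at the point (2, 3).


df/dx = 3*8*x^2 + 2*5*x^1*y
At (2,3): 3*8*2^2 + 2*5*2^1*3
= 96 + 60
= 156

156


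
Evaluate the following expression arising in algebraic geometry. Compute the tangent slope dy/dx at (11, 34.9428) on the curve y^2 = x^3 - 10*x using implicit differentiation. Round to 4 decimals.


Using implicit differentiation of y^2 = x^3 - 10*x:
2y * dy/dx = 3x^2 - 10
dy/dx = (3x^2 - 10)/(2y)
Numerator: 3*11^2 - 10 = 353
Denominator: 2*34.9428 = 69.8856
dy/dx = 353/69.8856 = 5.0511

5.0511


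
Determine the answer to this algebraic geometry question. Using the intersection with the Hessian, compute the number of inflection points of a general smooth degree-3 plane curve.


For a general smooth plane curve C of degree d, the inflection points are
the intersection of C with its Hessian curve, which has degree 3(d-2).
By Bezout, the total intersection number is d * 3(d-2) = 3 * 3 = 9.
For a general curve every flex is ordinary, so each contributes
multiplicity 1 to C·Hess(C), and the number of distinct inflection
points is 3d(d-2).
Inflection points = 3*3*(3-2) = 3*3*1 = 9

9


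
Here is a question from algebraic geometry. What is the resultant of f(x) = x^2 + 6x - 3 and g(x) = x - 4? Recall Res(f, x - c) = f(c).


For Res(f, x - c), we evaluate f at x = c.
f(4) = 4^2 + 6*4 - 3
= 16 + 24 - 3
= 40 - 3 = 37
Res(f, g) = 37

37


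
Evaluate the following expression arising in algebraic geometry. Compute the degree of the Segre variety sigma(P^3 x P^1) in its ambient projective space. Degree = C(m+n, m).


The degree of the Segre variety P^3 x P^1 is C(m+n, m).
= C(4, 3)
= 4

4


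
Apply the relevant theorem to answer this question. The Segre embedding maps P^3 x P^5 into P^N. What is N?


The Segre embedding maps P^m x P^n into P^N via
all products of coordinates from each factor.
N = (m+1)(n+1) - 1
N = (3+1)(5+1) - 1
N = 4*6 - 1
N = 24 - 1 = 23

23


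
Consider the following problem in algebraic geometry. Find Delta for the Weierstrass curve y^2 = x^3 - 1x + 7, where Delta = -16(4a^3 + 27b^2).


Compute each component:
4a^3 = 4*(-1)^3 = 4*(-1) = -4
27b^2 = 27*7^2 = 27*49 = 1323
4a^3 + 27b^2 = -4 + 1323 = 1319
Delta = -16*1319 = -21104

-21104


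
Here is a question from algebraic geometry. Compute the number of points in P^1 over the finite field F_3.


P^1(F_3) has (q^(n+1) - 1)/(q - 1) points.
= 3^1 + 3^0
= 3 + 1
= 4

4


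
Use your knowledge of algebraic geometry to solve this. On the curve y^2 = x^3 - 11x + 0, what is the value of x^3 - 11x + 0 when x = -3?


Compute x^3 - 11x + 0 at x = -3:
x^3 = (-3)^3 = -27
(-11)*x = (-11)*(-3) = 33
Sum: -27 + 33 + 0 = 6

6


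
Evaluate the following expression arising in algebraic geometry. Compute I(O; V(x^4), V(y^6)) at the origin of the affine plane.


The intersection multiplicity of V(x^a) and V(y^b) at the origin is:
I(O; V(x^4), V(y^6)) = dim_k(k[x,y]/(x^4, y^6))
A basis for k[x,y]/(x^4, y^6) is the set of monomials x^i * y^j
where 0 <= i < 4 and 0 <= j < 6.
The number of such monomials is 4 * 6 = 24

24


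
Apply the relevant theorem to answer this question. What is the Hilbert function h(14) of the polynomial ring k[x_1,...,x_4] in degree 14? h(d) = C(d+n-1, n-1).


The Hilbert function for the polynomial ring in 4 variables is:
h(d) = C(d+n-1, n-1)
h(14) = C(14+4-1, 4-1) = C(17, 3)
= 17! / (3! * 14!)
= 680

680


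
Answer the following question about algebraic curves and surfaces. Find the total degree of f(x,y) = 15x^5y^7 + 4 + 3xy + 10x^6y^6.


Examine each term for its total degree (sum of exponents).
  Term '15x^5y^7' has total degree 5+7 = 12.
  Term '4' has total degree 0+0 = 0.
  Term '3xy' has total degree 1+1 = 2.
  Term '10x^6y^6' has total degree 6+6 = 12.
The maximum total degree among all terms is 12.

12


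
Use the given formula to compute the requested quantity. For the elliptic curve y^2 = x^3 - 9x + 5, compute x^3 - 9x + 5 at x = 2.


Compute x^3 - 9x + 5 at x = 2:
x^3 = 2^3 = 8
(-9)*x = (-9)*2 = -18
Sum: 8 - 18 + 5 = -5

-5


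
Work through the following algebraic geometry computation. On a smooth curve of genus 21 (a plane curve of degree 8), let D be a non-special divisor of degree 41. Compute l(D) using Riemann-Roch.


First, compute the genus of a smooth plane curve of degree 8:
g = (d-1)(d-2)/2 = (8-1)(8-2)/2 = 21
For a non-special divisor D (i.e., h^1(D) = 0), Riemann-Roch gives:
l(D) = deg(D) - g + 1
Since deg(D) = 41 >= 2g - 1 = 41, D is non-special.
l(D) = 41 - 21 + 1 = 21

21


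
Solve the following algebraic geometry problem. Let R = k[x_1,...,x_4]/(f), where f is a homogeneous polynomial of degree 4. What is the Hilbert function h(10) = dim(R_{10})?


For R = k[x_1,...,x_n]/(f) with f homogeneous of degree e:
The Hilbert series is (1 - t^e)/(1 - t)^n.
So h(d) = C(d+n-1, n-1) - C(d-e+n-1, n-1) for d >= e.
With n=4, e=4, d=10:
C(10+4-1, 4-1) = C(13, 3) = 286
C(10-4+4-1, 4-1) = C(9, 3) = 84
h(10) = 286 - 84 = 202

202


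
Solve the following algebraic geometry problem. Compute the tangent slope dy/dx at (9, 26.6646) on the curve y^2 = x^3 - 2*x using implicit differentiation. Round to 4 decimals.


Using implicit differentiation of y^2 = x^3 - 2*x:
2y * dy/dx = 3x^2 - 2
dy/dx = (3x^2 - 2)/(2y)
Numerator: 3*9^2 - 2 = 241
Denominator: 2*26.6646 = 53.3292
dy/dx = 241/53.3292 = 4.5191

4.5191


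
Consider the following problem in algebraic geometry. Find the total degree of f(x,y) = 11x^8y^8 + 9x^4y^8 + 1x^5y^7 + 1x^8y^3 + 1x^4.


Examine each term for its total degree (sum of exponents).
  Term '11x^8y^8' has total degree 8+8 = 16.
  Term '9x^4y^8' has total degree 4+8 = 12.
  Term '1x^5y^7' has total degree 5+7 = 12.
  Term '1x^8y^3' has total degree 8+3 = 11.
  Term '1x^4' has total degree 4+0 = 4.
The maximum total degree among all terms is 16.

16


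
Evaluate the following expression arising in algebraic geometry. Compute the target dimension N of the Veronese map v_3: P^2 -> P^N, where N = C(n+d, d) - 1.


The Veronese embedding v_d: P^n -> P^N maps each point to all
degree-d monomials in n+1 homogeneous coordinates.
N = C(n+d, d) - 1
N = C(2+3, 3) - 1
N = C(5, 3) - 1
C(5, 3) = 10
N = 10 - 1 = 9

9


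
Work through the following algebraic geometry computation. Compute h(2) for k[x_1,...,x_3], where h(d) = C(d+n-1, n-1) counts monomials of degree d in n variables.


The Hilbert function for the polynomial ring in 3 variables is:
h(d) = C(d+n-1, n-1)
h(2) = C(2+3-1, 3-1) = C(4, 2)
= 4! / (2! * 2!)
= 6

6


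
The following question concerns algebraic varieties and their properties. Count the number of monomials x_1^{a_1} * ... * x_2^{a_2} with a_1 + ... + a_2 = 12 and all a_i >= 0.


The number of degree-12 monomials in 2 variables is C(d+n-1, n-1).
= C(12+2-1, 2-1) = C(13, 1)
= 13

13


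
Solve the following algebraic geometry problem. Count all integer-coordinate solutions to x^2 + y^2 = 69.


Systematically check integer values of x where x^2 <= 69.
For each valid x, check if 69 - x^2 is a perfect square.
Total integer solutions found: 0

0


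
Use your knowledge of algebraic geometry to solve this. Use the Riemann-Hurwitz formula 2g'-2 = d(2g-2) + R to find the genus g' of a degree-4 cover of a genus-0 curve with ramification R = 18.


Riemann-Hurwitz formula: 2g' - 2 = d(2g - 2) + R
Given: d = 4, g = 0, R = 18
2g' - 2 = 4*(2*0 - 2) + 18
2g' - 2 = 4*(-2) + 18
2g' - 2 = -8 + 18 = 10
2g' = 12
g' = 6

6


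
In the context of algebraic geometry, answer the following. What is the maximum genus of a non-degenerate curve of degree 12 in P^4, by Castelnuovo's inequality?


Castelnuovo's bound: write d - 1 = m(r-1) + epsilon with 0 <= epsilon < r-1.
d - 1 = 12 - 1 = 11
r - 1 = 4 - 1 = 3
11 = 3*3 + 2, so m = 3, epsilon = 2
pi(d, r) = m(m-1)(r-1)/2 + m*epsilon
= 3*2*3/2 + 3*2
= 18/2 + 6
= 9 + 6 = 15

15


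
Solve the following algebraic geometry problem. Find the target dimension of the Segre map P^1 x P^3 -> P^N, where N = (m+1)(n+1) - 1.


The Segre embedding maps P^m x P^n into P^N via
all products of coordinates from each factor.
N = (m+1)(n+1) - 1
N = (1+1)(3+1) - 1
N = 2*4 - 1
N = 8 - 1 = 7

7


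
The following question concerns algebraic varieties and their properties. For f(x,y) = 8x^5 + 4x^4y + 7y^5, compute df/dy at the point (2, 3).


df/dy = 4*x^4 + 5*7*y^4
At (2,3): 4*2^4 + 5*7*3^4
= 64 + 2835
= 2899

2899


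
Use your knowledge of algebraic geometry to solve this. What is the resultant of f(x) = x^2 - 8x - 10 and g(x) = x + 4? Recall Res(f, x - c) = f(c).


For Res(f, x - c), we evaluate f at x = c.
f(-4) = (-4)^2 - 8*(-4) - 10
= 16 + 32 - 10
= 48 - 10 = 38
Res(f, g) = 38

38


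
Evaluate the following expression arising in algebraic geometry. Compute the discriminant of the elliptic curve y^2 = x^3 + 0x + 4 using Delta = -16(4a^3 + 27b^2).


Compute each component:
4a^3 = 4*0^3 = 4*0 = 0
27b^2 = 27*4^2 = 27*16 = 432
4a^3 + 27b^2 = 0 + 432 = 432
Delta = -16*432 = -6912

-6912


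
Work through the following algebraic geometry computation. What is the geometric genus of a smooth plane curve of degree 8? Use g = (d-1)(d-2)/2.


Using the genus formula for smooth plane curves:
g = (d-1)(d-2)/2
g = (8-1)(8-2)/2
g = 7*6/2
g = 42/2 = 21

21


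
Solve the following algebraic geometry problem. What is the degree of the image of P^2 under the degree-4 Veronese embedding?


The Veronese variety v_4(P^2) has degree d^r.
d^r = 4^2 = 16

16


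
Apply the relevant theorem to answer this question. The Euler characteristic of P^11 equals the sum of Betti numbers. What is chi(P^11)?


The complex projective space P^11 has one cell in each even real dimension 0, 2, ..., 22.
The cohomology groups are H^{2k}(P^11) = Z for k = 0,...,11, and 0 otherwise.
Euler characteristic = sum of Betti numbers = 1 per even-dimensional cohomology group.
chi(P^11) = 11 + 1 = 12

12


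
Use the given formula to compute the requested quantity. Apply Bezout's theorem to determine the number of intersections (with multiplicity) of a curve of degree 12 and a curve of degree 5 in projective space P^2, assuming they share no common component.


Bezout's theorem states the intersection count equals the product of degrees.
Intersection count = 12 * 5 = 60

60


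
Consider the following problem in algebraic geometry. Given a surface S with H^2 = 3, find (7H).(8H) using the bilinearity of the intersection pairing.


Using bilinearity of the intersection pairing on a surface S:
(aH).(bH) = ab * (H.H)
We have H^2 = 3.
D.E = (7H).(8H) = 7*8*3
= 56*3
= 168

168


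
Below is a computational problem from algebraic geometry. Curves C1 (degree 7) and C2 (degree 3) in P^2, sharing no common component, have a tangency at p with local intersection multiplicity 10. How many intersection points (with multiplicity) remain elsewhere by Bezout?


By Bezout's theorem, the total intersection number is d1 * d2.
Total = 7 * 3 = 21
Intersection multiplicity at p = 10
Remaining intersections = 21 - 10 = 11

11


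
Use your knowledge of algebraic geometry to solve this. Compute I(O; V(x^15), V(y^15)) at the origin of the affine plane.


The intersection multiplicity of V(x^a) and V(y^b) at the origin is:
I(O; V(x^15), V(y^15)) = dim_k(k[x,y]/(x^15, y^15))
A basis for k[x,y]/(x^15, y^15) is the set of monomials x^i * y^j
where 0 <= i < 15 and 0 <= j < 15.
The number of such monomials is 15 * 15 = 225

225


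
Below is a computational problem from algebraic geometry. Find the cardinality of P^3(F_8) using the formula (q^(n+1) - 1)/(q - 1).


P^3(F_8) has (q^(n+1) - 1)/(q - 1) points.
= 8^3 + 8^2 + 8^1 + 8^0
= 512 + 64 + 8 + 1
= 585

585


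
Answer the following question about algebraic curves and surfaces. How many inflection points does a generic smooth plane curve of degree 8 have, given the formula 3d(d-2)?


For a general smooth plane curve C of degree d, the inflection points are
the intersection of C with its Hessian curve, which has degree 3(d-2).
By Bezout, the total intersection number is d * 3(d-2) = 8 * 18 = 144.
For a general curve every flex is ordinary, so each contributes
multiplicity 1 to C·Hess(C), and the number of distinct inflection
points is 3d(d-2).
Inflection points = 3*8*(8-2) = 3*8*6 = 144

144


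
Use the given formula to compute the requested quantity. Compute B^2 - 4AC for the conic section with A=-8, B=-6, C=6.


The discriminant of a conic Ax^2 + Bxy + Cy^2 + ... = 0 is B^2 - 4AC.
B^2 = (-6)^2 = 36
4AC = 4*(-8)*6 = -192
Discriminant = 36 + 192 = 228

228


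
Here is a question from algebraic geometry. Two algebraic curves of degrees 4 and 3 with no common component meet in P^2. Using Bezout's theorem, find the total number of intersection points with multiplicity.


Bezout's theorem states the intersection count equals the product of degrees.
Intersection count = 4 * 3 = 12

12


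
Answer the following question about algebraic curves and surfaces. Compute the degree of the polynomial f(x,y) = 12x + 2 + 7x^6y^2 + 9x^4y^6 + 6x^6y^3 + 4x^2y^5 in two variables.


Examine each term for its total degree (sum of exponents).
  Term '12x' has total degree 1+0 = 1.
  Term '2' has total degree 0+0 = 0.
  Term '7x^6y^2' has total degree 6+2 = 8.
  Term '9x^4y^6' has total degree 4+6 = 10.
  Term '6x^6y^3' has total degree 6+3 = 9.
  Term '4x^2y^5' has total degree 2+5 = 7.
The maximum total degree among all terms is 10.

10


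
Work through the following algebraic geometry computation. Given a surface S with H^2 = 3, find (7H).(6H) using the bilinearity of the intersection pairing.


Using bilinearity of the intersection pairing on a surface S:
(aH).(bH) = ab * (H.H)
We have H^2 = 3.
D.E = (7H).(6H) = 7*6*3
= 42*3
= 126

126


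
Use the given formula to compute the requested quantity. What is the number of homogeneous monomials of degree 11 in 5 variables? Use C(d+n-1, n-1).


The number of degree-11 monomials in 5 variables is C(d+n-1, n-1).
= C(11+5-1, 5-1) = C(15, 4)
= 1365

1365


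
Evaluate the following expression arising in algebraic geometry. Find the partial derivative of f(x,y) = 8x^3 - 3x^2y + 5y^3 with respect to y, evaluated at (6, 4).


df/dy = (-3)*x^2 + 3*5*y^2
At (6,4): (-3)*6^2 + 3*5*4^2
= -108 + 240
= 132

132


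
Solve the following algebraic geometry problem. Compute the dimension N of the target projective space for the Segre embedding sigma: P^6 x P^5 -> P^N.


The Segre embedding maps P^m x P^n into P^N via
all products of coordinates from each factor.
N = (m+1)(n+1) - 1
N = (6+1)(5+1) - 1
N = 7*6 - 1
N = 42 - 1 = 41

41


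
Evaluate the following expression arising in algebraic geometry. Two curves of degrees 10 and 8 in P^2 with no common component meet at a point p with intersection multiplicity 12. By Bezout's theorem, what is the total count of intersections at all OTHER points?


By Bezout's theorem, the total intersection number is d1 * d2.
Total = 10 * 8 = 80
Intersection multiplicity at p = 12
Remaining intersections = 80 - 12 = 68

68


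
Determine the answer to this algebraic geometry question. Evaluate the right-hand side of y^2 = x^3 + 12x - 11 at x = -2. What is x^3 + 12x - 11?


Compute x^3 + 12x - 11 at x = -2:
x^3 = (-2)^3 = -8
12*x = 12*(-2) = -24
Sum: -8 - 24 - 11 = -43

-43


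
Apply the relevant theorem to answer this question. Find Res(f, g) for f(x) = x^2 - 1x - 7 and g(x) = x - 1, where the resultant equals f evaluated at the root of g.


For Res(f, x - c), we evaluate f at x = c.
f(1) = 1^2 - 1*1 - 7
= 1 - 1 - 7
= 0 - 7 = -7
Res(f, g) = -7

-7


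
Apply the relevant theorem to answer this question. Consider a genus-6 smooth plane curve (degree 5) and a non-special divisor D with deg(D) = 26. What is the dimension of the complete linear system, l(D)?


First, compute the genus of a smooth plane curve of degree 5:
g = (d-1)(d-2)/2 = (5-1)(5-2)/2 = 6
For a non-special divisor D (i.e., h^1(D) = 0), Riemann-Roch gives:
l(D) = deg(D) - g + 1
Since deg(D) = 26 >= 2g - 1 = 11, D is non-special.
l(D) = 26 - 6 + 1 = 21

21


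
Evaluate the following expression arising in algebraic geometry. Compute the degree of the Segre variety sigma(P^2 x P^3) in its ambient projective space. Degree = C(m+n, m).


The degree of the Segre variety P^2 x P^3 is C(m+n, m).
= C(5, 2)
= 10

10


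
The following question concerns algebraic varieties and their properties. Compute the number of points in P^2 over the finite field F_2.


P^2(F_2) has (q^(n+1) - 1)/(q - 1) points.
= 2^2 + 2^1 + 2^0
= 4 + 2 + 1
= 7

7


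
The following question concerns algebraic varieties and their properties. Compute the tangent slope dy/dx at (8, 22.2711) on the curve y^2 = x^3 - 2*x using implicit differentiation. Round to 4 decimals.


Using implicit differentiation of y^2 = x^3 - 2*x:
2y * dy/dx = 3x^2 - 2
dy/dx = (3x^2 - 2)/(2y)
Numerator: 3*8^2 - 2 = 190
Denominator: 2*22.2711 = 44.5422
dy/dx = 190/44.5422 = 4.2656

4.2656


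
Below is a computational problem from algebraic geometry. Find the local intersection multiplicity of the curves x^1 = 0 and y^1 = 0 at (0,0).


The intersection multiplicity of V(x^a) and V(y^b) at the origin is:
I(O; V(x^1), V(y^1)) = dim_k(k[x,y]/(x^1, y^1))
A basis for k[x,y]/(x^1, y^1) is the set of monomials x^i * y^j
where 0 <= i < 1 and 0 <= j < 1.
The number of such monomials is 1 * 1 = 1

1


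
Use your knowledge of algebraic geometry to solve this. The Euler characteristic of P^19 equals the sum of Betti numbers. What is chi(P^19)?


The complex projective space P^19 has one cell in each even real dimension 0, 2, ..., 38.
The cohomology groups are H^{2k}(P^19) = Z for k = 0,...,19, and 0 otherwise.
Euler characteristic = sum of Betti numbers = 1 per even-dimensional cohomology group.
chi(P^19) = 19 + 1 = 20

20


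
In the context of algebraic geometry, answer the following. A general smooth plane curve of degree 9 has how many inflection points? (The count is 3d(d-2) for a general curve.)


For a general smooth plane curve C of degree d, the inflection points are
the intersection of C with its Hessian curve, which has degree 3(d-2).
By Bezout, the total intersection number is d * 3(d-2) = 9 * 21 = 189.
For a general curve every flex is ordinary, so each contributes
multiplicity 1 to C·Hess(C), and the number of distinct inflection
points is 3d(d-2).
Inflection points = 3*9*(9-2) = 3*9*7 = 189

189


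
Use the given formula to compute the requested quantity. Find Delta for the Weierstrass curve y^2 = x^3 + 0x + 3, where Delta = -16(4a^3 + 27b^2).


Compute each component:
4a^3 = 4*0^3 = 4*0 = 0
27b^2 = 27*3^2 = 27*9 = 243
4a^3 + 27b^2 = 0 + 243 = 243
Delta = -16*243 = -3888

-3888


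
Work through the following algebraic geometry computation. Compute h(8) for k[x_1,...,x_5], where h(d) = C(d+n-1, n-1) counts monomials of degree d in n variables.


The Hilbert function for the polynomial ring in 5 variables is:
h(d) = C(d+n-1, n-1)
h(8) = C(8+5-1, 5-1) = C(12, 4)
= 12! / (4! * 8!)
= 495

495


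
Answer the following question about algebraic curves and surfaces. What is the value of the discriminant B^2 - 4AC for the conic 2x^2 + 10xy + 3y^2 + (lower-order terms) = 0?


The discriminant of a conic Ax^2 + Bxy + Cy^2 + ... = 0 is B^2 - 4AC.
B^2 = 10^2 = 100
4AC = 4*2*3 = 24
Discriminant = 100 - 24 = 76

76


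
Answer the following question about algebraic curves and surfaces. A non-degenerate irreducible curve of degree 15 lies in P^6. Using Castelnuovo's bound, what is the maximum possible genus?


Castelnuovo's bound: write d - 1 = m(r-1) + epsilon with 0 <= epsilon < r-1.
d - 1 = 15 - 1 = 14
r - 1 = 6 - 1 = 5
14 = 2*5 + 4, so m = 2, epsilon = 4
pi(d, r) = m(m-1)(r-1)/2 + m*epsilon
= 2*1*5/2 + 2*4
= 10/2 + 8
= 5 + 8 = 13

13


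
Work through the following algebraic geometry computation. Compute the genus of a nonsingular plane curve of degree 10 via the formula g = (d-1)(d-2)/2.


Using the genus formula for smooth plane curves:
g = (d-1)(d-2)/2
g = (10-1)(10-2)/2
g = 9*8/2
g = 72/2 = 36

36


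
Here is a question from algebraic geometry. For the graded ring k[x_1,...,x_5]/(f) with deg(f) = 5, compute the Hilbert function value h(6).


For R = k[x_1,...,x_n]/(f) with f homogeneous of degree e:
The Hilbert series is (1 - t^e)/(1 - t)^n.
So h(d) = C(d+n-1, n-1) - C(d-e+n-1, n-1) for d >= e.
With n=5, e=5, d=6:
C(6+5-1, 5-1) = C(10, 4) = 210
C(6-5+5-1, 5-1) = C(5, 4) = 5
h(6) = 210 - 5 = 205

205


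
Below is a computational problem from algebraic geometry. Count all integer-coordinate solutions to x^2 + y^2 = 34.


Systematically check integer values of x where x^2 <= 34.
For each valid x, check if 34 - x^2 is a perfect square.
x=3: 34 - 9 = 25, sqrt = 5 (valid)
x=5: 34 - 25 = 9, sqrt = 3 (valid)
Total integer solutions found: 8

8


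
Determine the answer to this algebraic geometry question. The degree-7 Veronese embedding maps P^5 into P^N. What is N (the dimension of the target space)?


The Veronese embedding v_d: P^n -> P^N maps each point to all
degree-d monomials in n+1 homogeneous coordinates.
N = C(n+d, d) - 1
N = C(5+7, 7) - 1
N = C(12, 7) - 1
C(12, 7) = 792
N = 792 - 1 = 791

791


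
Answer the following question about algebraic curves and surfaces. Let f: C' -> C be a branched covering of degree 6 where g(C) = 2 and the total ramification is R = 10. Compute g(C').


Riemann-Hurwitz formula: 2g' - 2 = d(2g - 2) + R
Given: d = 6, g = 2, R = 10
2g' - 2 = 6*(2*2 - 2) + 10
2g' - 2 = 6*2 + 10
2g' - 2 = 12 + 10 = 22
2g' = 24
g' = 12

12


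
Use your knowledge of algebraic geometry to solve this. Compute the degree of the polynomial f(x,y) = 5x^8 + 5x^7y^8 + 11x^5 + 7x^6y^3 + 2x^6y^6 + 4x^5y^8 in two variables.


Examine each term for its total degree (sum of exponents).
  Term '5x^8' has total degree 8+0 = 8.
  Term '5x^7y^8' has total degree 7+8 = 15.
  Term '11x^5' has total degree 5+0 = 5.
  Term '7x^6y^3' has total degree 6+3 = 9.
  Term '2x^6y^6' has total degree 6+6 = 12.
  Term '4x^5y^8' has total degree 5+8 = 13.
The maximum total degree among all terms is 15.

15


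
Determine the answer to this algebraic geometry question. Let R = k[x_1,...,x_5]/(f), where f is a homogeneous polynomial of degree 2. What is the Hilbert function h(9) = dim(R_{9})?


For R = k[x_1,...,x_n]/(f) with f homogeneous of degree e:
The Hilbert series is (1 - t^e)/(1 - t)^n.
So h(d) = C(d+n-1, n-1) - C(d-e+n-1, n-1) for d >= e.
With n=5, e=2, d=9:
C(9+5-1, 5-1) = C(13, 4) = 715
C(9-2+5-1, 5-1) = C(11, 4) = 330
h(9) = 715 - 330 = 385

385


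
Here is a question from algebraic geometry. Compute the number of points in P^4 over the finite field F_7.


P^4(F_7) has (q^(n+1) - 1)/(q - 1) points.
= 7^4 + 7^3 + 7^2 + 7^1 + 7^0
= 2401 + 343 + 49 + 7 + 1
= 2801

2801
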